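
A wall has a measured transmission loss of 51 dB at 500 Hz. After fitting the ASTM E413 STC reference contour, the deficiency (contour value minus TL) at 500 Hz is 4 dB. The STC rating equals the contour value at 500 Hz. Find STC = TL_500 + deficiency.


By ASTM E413, STC = value of the fitted reference contour at 500 Hz.
Contour value at 500 Hz = TL_500 + deficiency = 51 + 4 = 55
STC = 55


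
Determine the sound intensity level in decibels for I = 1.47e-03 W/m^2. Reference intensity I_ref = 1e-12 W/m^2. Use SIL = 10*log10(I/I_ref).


I / I_ref = 1.47e-03 / 1e-12 = 1.47e+09
SIL = 10 * log10(1.47e+09) = 91.673 dB


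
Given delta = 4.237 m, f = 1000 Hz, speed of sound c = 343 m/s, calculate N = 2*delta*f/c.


N = 2*delta*f/c = 2*delta/lambda, where lambda = c/f
lambda = 343 / 1000 = 0.343 m
N = 2 * 4.237 / 0.343 = 24.706


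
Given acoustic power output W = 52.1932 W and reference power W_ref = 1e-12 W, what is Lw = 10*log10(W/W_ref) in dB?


W / W_ref = 52.1932 / 1e-12 = 5.21932e+13
Lw = 10 * log10(5.21932e+13) = 137.18 dB


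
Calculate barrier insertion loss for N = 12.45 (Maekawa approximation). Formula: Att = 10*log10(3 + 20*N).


3 + 20*N = 3 + 20*12.45 = 252
Att = 10*log10(252) = 24.014 dB


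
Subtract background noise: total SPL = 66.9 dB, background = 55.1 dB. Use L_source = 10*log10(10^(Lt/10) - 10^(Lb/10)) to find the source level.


10^(66.9/10) = 4.89779e+06
10^(55.1/10) = 323594
Difference = 4.89779e+06 - 323594 = 4.5742e+06
L_source = 10*log10(4.5742e+06) = 66.603 dB


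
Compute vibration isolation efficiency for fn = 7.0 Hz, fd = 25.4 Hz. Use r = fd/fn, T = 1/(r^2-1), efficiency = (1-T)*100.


r = 25.4 / 7.0 = 3.62857
r^2 - 1 = 3.62857^2 - 1 = 12.1665
T = 1/12.1665 = 0.0821929
Efficiency = (1 - 0.0821929)*100 = 91.781 %


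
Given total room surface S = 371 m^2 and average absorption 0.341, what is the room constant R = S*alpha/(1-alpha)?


R = 371 * 0.341 / (1 - 0.341) = 191.97 m^2


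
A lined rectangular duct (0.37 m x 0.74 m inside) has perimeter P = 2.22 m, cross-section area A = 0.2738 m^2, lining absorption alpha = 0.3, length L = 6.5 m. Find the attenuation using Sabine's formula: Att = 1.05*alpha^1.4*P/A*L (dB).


alpha^1.4 = 0.3^1.4 = 0.18534
Attenuation rate = 1.05 * alpha^1.4 * P / A
= 1.05 * 0.18534 * 2.22 / 0.2738 = 1.57789 dB/m
Total Att = 1.57789 * 6.5 = 10.256 dB


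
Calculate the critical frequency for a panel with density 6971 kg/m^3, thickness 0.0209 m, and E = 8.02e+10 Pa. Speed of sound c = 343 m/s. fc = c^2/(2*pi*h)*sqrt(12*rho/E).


12*rho/E = 12*6971/8.02e+10 = 1.04304e-06
sqrt(12*rho/E) = sqrt(1.04304e-06) = 0.00102129
c^2/(2*pi*h) = 343^2/(2*pi*0.0209) = 895905
fc = 895905 * 0.00102129 = 914.98 Hz


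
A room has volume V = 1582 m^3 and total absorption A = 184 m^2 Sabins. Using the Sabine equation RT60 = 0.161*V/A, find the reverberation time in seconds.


RT60 = 0.161 * 1582 / 184 = 1.3842 s


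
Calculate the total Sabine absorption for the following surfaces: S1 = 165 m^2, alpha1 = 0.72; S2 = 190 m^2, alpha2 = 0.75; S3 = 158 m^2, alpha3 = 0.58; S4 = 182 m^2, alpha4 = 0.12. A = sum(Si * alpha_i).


165 * 0.72 = 118.8
190 * 0.75 = 142.5
158 * 0.58 = 91.64
182 * 0.12 = 21.84
A_total = 118.8 + 142.5 + 91.64 + 21.84 = 374.78 m^2


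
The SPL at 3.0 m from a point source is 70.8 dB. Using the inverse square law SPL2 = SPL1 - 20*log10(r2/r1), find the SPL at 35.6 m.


r2/r1 = 35.6/3.0 = 11.8667
Correction = 20*log10(11.8667) = 21.4866 dB
SPL2 = 70.8 - 21.4866 = 49.313 dB


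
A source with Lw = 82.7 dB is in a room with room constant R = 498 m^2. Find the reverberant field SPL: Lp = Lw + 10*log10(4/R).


4/R = 4/498 = 0.00803213
Lp = 82.7 + 10*log10(0.00803213) = 61.748 dB


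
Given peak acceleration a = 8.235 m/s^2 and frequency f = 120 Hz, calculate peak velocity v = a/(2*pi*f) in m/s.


omega = 2*pi*f = 2*pi*120 = 753.982 rad/s
v = a / omega = 8.235 / 753.982 = 0.010922 m/s


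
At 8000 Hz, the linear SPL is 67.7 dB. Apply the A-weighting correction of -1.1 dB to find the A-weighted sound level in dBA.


A-weighting table: 8000 Hz -> -1.1 dB correction
SPL_A = SPL + correction = 67.7 + (-1.1) = 66.6 dBA


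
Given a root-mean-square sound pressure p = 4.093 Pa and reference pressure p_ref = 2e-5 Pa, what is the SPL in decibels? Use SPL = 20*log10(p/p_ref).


p / p_ref = 4.093 / 2e-5 = 204650
SPL = 20 * log10(204650) = 106.22 dB


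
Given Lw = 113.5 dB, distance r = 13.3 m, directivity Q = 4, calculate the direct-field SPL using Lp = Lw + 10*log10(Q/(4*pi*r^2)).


4*pi*r^2 = 4*pi*13.3^2 = 2222.87 m^2
Q / (4*pi*r^2) = 4 / 2222.87 = 0.00179948
Lp = 113.5 + 10*log10(0.00179948) = 86.051 dB


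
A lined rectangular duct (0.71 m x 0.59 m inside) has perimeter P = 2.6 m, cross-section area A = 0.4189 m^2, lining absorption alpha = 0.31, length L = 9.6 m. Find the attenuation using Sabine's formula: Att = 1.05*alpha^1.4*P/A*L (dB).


alpha^1.4 = 0.31^1.4 = 0.194047
Attenuation rate = 1.05 * alpha^1.4 * P / A
= 1.05 * 0.194047 * 2.6 / 0.4189 = 1.26462 dB/m
Total Att = 1.26462 * 9.6 = 12.14 dB


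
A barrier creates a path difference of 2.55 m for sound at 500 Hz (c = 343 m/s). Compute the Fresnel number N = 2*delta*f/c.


N = 2*delta*f/c = 2*delta/lambda, where lambda = c/f
lambda = 343 / 500 = 0.686 m
N = 2 * 2.55 / 0.686 = 7.4344


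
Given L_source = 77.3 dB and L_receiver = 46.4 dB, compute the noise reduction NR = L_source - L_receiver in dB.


NR = L_source - L_receiver (difference between source and receiving room levels)
NR = 77.3 - 46.4 = 30.9 dB


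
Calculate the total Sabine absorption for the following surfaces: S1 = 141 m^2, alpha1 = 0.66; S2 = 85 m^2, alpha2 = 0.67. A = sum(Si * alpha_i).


141 * 0.66 = 93.06
85 * 0.67 = 56.95
A_total = 93.06 + 56.95 = 150.01 m^2


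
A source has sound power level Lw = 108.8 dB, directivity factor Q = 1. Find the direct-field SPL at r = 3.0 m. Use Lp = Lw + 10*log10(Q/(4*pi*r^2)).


4*pi*r^2 = 4*pi*3.0^2 = 113.097 m^2
Q / (4*pi*r^2) = 1 / 113.097 = 0.00884197
Lp = 108.8 + 10*log10(0.00884197) = 88.265 dB


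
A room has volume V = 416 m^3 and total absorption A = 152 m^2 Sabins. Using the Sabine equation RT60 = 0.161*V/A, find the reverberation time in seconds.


RT60 = 0.161 * 416 / 152 = 0.44063 s


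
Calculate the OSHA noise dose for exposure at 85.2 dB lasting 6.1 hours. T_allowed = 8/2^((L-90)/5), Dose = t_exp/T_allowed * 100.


T_allowed = 8 / 2^((85.2 - 90)/5) = 15.5625 hr
Dose = 6.1 / 15.5625 * 100 = 39.197 %


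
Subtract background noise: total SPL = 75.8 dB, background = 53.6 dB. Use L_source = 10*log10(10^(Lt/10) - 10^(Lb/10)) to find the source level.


10^(75.8/10) = 3.80189e+07
10^(53.6/10) = 229087
Difference = 3.80189e+07 - 229087 = 3.77898e+07
L_source = 10*log10(3.77898e+07) = 75.774 dB


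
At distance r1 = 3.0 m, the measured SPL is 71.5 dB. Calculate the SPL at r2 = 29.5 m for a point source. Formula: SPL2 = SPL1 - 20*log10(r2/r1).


r2/r1 = 29.5/3.0 = 9.83333
Correction = 20*log10(9.83333) = 19.854 dB
SPL2 = 71.5 - 19.854 = 51.646 dB


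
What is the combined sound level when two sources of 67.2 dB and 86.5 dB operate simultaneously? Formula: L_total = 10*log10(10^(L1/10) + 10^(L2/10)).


10^(67.2/10) = 5.24807e+06
10^(86.5/10) = 4.46684e+08
Sum = 5.24807e+06 + 4.46684e+08 = 4.51932e+08
L_total = 10*log10(4.51932e+08) = 86.551 dB


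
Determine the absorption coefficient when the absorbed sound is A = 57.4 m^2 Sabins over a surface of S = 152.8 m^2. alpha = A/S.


Absorption coefficient = absorbed power / incident power
alpha = A / S = 57.4 / 152.8 = 0.37565


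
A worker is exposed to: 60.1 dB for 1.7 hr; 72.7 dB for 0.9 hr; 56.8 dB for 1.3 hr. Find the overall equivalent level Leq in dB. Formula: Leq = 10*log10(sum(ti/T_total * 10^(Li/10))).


T_total = 1.7 + 0.9 + 1.3 = 3.9 hr
(1.7/3.9) * 10^(60.1/10) = 446051
(0.9/3.9) * 10^(72.7/10) = 4.29712e+06
(1.3/3.9) * 10^(56.8/10) = 159543
Sum = 446051 + 4.29712e+06 + 159543 = 4.90271e+06
Leq = 10*log10(4.90271e+06) = 66.904 dB


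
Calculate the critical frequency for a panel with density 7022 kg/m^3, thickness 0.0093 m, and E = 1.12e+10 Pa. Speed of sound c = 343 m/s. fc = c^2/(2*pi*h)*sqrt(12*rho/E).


12*rho/E = 12*7022/1.12e+10 = 7.52357e-06
sqrt(12*rho/E) = sqrt(7.52357e-06) = 0.00274291
c^2/(2*pi*h) = 343^2/(2*pi*0.0093) = 2.01338e+06
fc = 2.01338e+06 * 0.00274291 = 5522.5 Hz


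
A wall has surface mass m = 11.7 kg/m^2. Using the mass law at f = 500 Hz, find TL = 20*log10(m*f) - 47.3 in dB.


m * f = 11.7 * 500 = 5850
20*log10(5850) = 75.3431 dB
TL = 75.3431 - 47.3 = 28.043 dB


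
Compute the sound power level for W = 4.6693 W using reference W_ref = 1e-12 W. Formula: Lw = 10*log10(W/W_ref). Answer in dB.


W / W_ref = 4.6693 / 1e-12 = 4.6693e+12
Lw = 10 * log10(4.6693e+12) = 126.69 dB


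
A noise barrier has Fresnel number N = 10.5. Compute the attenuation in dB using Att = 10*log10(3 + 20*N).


3 + 20*N = 3 + 20*10.5 = 213
Att = 10*log10(213) = 23.284 dB


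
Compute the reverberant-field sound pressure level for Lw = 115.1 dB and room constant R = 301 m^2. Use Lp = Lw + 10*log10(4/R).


4/R = 4/301 = 0.013289
Lp = 115.1 + 10*log10(0.013289) = 96.335 dB


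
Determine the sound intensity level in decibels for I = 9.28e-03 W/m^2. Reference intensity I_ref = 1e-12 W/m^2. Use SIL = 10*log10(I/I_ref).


I / I_ref = 9.28e-03 / 1e-12 = 9.28e+09
SIL = 10 * log10(9.28e+09) = 99.675 dB


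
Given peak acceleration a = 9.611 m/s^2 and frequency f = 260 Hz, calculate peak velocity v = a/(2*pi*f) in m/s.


omega = 2*pi*f = 2*pi*260 = 1633.63 rad/s
v = a / omega = 9.611 / 1633.63 = 0.0058832 m/s


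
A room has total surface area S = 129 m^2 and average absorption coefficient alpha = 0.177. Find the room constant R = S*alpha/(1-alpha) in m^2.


R = 129 * 0.177 / (1 - 0.177) = 27.744 m^2


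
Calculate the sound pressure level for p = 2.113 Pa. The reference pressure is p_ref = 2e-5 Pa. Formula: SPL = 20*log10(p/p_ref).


p / p_ref = 2.113 / 2e-5 = 105650
SPL = 20 * log10(105650) = 100.48 dB


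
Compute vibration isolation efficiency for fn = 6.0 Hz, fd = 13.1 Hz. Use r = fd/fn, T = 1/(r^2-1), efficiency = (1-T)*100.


r = 13.1 / 6.0 = 2.18333
r^2 - 1 = 2.18333^2 - 1 = 3.76693
T = 1/3.76693 = 0.265468
Efficiency = (1 - 0.265468)*100 = 73.453 %


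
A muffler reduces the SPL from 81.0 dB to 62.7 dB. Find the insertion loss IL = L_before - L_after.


Insertion loss = SPL without muffler - SPL with muffler
IL = 81.0 - 62.7 = 18.3 dB


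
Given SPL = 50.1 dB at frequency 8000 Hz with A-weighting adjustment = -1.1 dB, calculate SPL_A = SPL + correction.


A-weighting table: 8000 Hz -> -1.1 dB correction
SPL_A = SPL + correction = 50.1 + (-1.1) = 49 dBA


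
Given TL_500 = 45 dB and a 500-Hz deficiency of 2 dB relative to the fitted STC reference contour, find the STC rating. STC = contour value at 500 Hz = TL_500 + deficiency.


By ASTM E413, STC = value of the fitted reference contour at 500 Hz.
Contour value at 500 Hz = TL_500 + deficiency = 45 + 2 = 47
STC = 47


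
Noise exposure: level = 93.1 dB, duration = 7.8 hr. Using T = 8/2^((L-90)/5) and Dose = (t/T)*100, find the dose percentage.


T_allowed = 8 / 2^((93.1 - 90)/5) = 5.20537 hr
Dose = 7.8 / 5.20537 * 100 = 149.85 %


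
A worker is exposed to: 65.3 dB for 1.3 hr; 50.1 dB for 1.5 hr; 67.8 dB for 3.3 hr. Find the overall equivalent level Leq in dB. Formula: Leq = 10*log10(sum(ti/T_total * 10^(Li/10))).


T_total = 1.3 + 1.5 + 3.3 = 6.1 hr
(1.3/6.1) * 10^(65.3/10) = 722127
(1.5/6.1) * 10^(50.1/10) = 25162.9
(3.3/6.1) * 10^(67.8/10) = 3.25975e+06
Sum = 722127 + 25162.9 + 3.25975e+06 = 4.00704e+06
Leq = 10*log10(4.00704e+06) = 66.028 dB


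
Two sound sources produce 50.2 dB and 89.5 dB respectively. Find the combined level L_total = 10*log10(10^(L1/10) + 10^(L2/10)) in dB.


10^(50.2/10) = 104713
10^(89.5/10) = 8.91251e+08
Sum = 104713 + 8.91251e+08 = 8.91356e+08
L_total = 10*log10(8.91356e+08) = 89.501 dB


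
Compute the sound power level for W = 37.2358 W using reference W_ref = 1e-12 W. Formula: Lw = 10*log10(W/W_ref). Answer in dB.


W / W_ref = 37.2358 / 1e-12 = 3.72358e+13
Lw = 10 * log10(3.72358e+13) = 135.71 dB


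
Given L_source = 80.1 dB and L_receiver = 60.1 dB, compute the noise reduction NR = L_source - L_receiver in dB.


NR = L_source - L_receiver (difference between source and receiving room levels)
NR = 80.1 - 60.1 = 20 dB


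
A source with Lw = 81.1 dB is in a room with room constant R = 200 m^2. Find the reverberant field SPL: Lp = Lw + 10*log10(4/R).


4/R = 4/200 = 0.02
Lp = 81.1 + 10*log10(0.02) = 64.11 dB


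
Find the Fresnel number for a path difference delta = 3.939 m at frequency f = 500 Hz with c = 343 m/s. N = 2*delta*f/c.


N = 2*delta*f/c = 2*delta/lambda, where lambda = c/f
lambda = 343 / 500 = 0.686 m
N = 2 * 3.939 / 0.686 = 11.484


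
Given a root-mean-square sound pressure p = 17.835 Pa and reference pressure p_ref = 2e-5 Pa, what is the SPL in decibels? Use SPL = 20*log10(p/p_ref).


p / p_ref = 17.835 / 2e-5 = 891750
SPL = 20 * log10(891750) = 119 dB


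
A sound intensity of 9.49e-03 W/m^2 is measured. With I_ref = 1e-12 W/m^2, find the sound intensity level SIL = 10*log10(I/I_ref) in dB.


I / I_ref = 9.49e-03 / 1e-12 = 9.49e+09
SIL = 10 * log10(9.49e+09) = 99.773 dB


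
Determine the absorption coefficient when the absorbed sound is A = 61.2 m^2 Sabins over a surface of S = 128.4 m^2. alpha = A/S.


Absorption coefficient = absorbed power / incident power
alpha = A / S = 61.2 / 128.4 = 0.47664


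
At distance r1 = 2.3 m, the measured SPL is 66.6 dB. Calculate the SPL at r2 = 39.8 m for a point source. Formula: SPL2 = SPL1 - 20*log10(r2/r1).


r2/r1 = 39.8/2.3 = 17.3043
Correction = 20*log10(17.3043) = 24.7631 dB
SPL2 = 66.6 - 24.7631 = 41.837 dB


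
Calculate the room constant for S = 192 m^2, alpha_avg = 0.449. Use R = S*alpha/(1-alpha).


R = 192 * 0.449 / (1 - 0.449) = 156.46 m^2


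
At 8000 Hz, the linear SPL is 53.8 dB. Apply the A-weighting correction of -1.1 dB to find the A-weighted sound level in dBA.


A-weighting table: 8000 Hz -> -1.1 dB correction
SPL_A = SPL + correction = 53.8 + (-1.1) = 52.7 dBA


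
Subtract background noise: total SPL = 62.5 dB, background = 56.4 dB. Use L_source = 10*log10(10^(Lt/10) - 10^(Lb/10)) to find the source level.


10^(62.5/10) = 1.77828e+06
10^(56.4/10) = 436516
Difference = 1.77828e+06 - 436516 = 1.34176e+06
L_source = 10*log10(1.34176e+06) = 61.277 dB


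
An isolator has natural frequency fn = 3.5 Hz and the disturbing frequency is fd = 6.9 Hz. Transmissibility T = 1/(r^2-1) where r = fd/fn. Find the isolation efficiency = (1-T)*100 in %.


r = 6.9 / 3.5 = 1.97143
r^2 - 1 = 1.97143^2 - 1 = 2.88654
T = 1/2.88654 = 0.346436
Efficiency = (1 - 0.346436)*100 = 65.356 %


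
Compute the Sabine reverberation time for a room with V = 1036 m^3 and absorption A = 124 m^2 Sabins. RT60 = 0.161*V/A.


RT60 = 0.161 * 1036 / 124 = 1.3451 s


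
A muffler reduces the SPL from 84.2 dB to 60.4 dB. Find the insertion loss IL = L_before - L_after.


Insertion loss = SPL without muffler - SPL with muffler
IL = 84.2 - 60.4 = 23.8 dB


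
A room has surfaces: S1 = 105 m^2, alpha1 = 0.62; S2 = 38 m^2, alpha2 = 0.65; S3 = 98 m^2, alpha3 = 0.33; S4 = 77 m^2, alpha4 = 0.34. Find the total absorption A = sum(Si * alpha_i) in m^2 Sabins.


105 * 0.62 = 65.1
38 * 0.65 = 24.7
98 * 0.33 = 32.34
77 * 0.34 = 26.18
A_total = 65.1 + 24.7 + 32.34 + 26.18 = 148.32 m^2


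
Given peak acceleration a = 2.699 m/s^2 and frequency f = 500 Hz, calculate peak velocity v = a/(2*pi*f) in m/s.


omega = 2*pi*f = 2*pi*500 = 3141.59 rad/s
v = a / omega = 2.699 / 3141.59 = 0.00085912 m/s


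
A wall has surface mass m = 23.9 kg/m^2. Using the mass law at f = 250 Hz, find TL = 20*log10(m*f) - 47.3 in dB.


m * f = 23.9 * 250 = 5975
20*log10(5975) = 75.5268 dB
TL = 75.5268 - 47.3 = 28.227 dB


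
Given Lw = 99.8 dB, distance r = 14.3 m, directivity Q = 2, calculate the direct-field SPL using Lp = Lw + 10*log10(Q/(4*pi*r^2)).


4*pi*r^2 = 4*pi*14.3^2 = 2569.7 m^2
Q / (4*pi*r^2) = 2 / 2569.7 = 0.000778301
Lp = 99.8 + 10*log10(0.000778301) = 68.711 dB


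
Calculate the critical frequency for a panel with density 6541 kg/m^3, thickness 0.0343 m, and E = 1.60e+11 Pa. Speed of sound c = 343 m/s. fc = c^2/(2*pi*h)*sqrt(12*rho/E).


12*rho/E = 12*6541/1.60e+11 = 4.90575e-07
sqrt(12*rho/E) = sqrt(4.90575e-07) = 0.000700411
c^2/(2*pi*h) = 343^2/(2*pi*0.0343) = 545901
fc = 545901 * 0.000700411 = 382.36 Hz


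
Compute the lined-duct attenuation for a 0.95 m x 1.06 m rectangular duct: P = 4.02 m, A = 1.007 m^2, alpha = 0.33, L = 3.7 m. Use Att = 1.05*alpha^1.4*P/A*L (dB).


alpha^1.4 = 0.33^1.4 = 0.211797
Attenuation rate = 1.05 * alpha^1.4 * P / A
= 1.05 * 0.211797 * 4.02 / 1.007 = 0.887781 dB/m
Total Att = 0.887781 * 3.7 = 3.2848 dB


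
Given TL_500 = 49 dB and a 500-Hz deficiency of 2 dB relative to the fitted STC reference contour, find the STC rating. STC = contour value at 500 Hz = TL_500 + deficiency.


By ASTM E413, STC = value of the fitted reference contour at 500 Hz.
Contour value at 500 Hz = TL_500 + deficiency = 49 + 2 = 51
STC = 51


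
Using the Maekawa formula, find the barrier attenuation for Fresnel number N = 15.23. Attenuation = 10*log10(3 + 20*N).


3 + 20*N = 3 + 20*15.23 = 307.6
Att = 10*log10(307.6) = 24.88 dB


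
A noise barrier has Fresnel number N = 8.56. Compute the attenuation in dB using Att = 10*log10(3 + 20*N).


3 + 20*N = 3 + 20*8.56 = 174.2
Att = 10*log10(174.2) = 22.41 dB


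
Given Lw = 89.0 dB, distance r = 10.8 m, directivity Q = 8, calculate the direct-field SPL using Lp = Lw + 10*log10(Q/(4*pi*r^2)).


4*pi*r^2 = 4*pi*10.8^2 = 1465.74 m^2
Q / (4*pi*r^2) = 8 / 1465.74 = 0.00545799
Lp = 89.0 + 10*log10(0.00545799) = 66.37 dB


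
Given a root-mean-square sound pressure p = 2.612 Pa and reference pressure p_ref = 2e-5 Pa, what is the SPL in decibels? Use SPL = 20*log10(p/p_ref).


p / p_ref = 2.612 / 2e-5 = 130600
SPL = 20 * log10(130600) = 102.32 dB


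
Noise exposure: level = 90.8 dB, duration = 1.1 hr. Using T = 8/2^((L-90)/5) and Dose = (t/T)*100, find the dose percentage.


T_allowed = 8 / 2^((90.8 - 90)/5) = 7.1602 hr
Dose = 1.1 / 7.1602 * 100 = 15.363 %


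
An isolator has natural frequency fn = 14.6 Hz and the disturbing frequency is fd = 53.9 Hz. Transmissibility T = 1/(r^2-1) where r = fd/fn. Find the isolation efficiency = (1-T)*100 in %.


r = 53.9 / 14.6 = 3.69178
r^2 - 1 = 3.69178^2 - 1 = 12.6292
T = 1/12.6292 = 0.0791816
Efficiency = (1 - 0.0791816)*100 = 92.082 %


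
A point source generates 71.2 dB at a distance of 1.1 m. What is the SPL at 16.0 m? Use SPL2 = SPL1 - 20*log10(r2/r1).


r2/r1 = 16.0/1.1 = 14.5455
Correction = 20*log10(14.5455) = 23.2546 dB
SPL2 = 71.2 - 23.2546 = 47.945 dB


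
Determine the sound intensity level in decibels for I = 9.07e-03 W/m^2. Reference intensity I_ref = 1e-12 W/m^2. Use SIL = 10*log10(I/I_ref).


I / I_ref = 9.07e-03 / 1e-12 = 9.07e+09
SIL = 10 * log10(9.07e+09) = 99.576 dB


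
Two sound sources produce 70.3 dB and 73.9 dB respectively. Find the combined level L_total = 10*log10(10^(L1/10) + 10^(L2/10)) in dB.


10^(70.3/10) = 1.07152e+07
10^(73.9/10) = 2.45471e+07
Sum = 1.07152e+07 + 2.45471e+07 = 3.52623e+07
L_total = 10*log10(3.52623e+07) = 75.473 dB


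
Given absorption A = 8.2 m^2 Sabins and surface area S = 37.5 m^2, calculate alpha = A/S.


Absorption coefficient = absorbed power / incident power
alpha = A / S = 8.2 / 37.5 = 0.21867


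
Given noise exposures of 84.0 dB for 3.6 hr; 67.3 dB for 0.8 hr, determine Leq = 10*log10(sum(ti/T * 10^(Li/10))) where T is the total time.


T_total = 3.6 + 0.8 = 4.4 hr
(3.6/4.4) * 10^(84.0/10) = 2.05518e+08
(0.8/4.4) * 10^(67.3/10) = 976421
Sum = 2.05518e+08 + 976421 = 2.06494e+08
Leq = 10*log10(2.06494e+08) = 83.149 dB


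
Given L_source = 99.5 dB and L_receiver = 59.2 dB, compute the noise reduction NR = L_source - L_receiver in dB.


NR = L_source - L_receiver (difference between source and receiving room levels)
NR = 99.5 - 59.2 = 40.3 dB


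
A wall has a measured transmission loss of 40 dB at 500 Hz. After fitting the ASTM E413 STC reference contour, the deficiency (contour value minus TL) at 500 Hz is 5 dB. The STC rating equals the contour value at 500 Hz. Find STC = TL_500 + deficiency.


By ASTM E413, STC = value of the fitted reference contour at 500 Hz.
Contour value at 500 Hz = TL_500 + deficiency = 40 + 5 = 45
STC = 45


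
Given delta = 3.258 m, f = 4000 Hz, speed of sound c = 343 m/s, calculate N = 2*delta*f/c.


N = 2*delta*f/c = 2*delta/lambda, where lambda = c/f
lambda = 343 / 4000 = 0.08575 m
N = 2 * 3.258 / 0.08575 = 75.988


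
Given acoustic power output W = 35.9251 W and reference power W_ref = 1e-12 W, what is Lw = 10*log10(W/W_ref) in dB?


W / W_ref = 35.9251 / 1e-12 = 3.59251e+13
Lw = 10 * log10(3.59251e+13) = 135.55 dB


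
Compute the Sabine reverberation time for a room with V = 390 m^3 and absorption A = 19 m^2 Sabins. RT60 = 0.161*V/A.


RT60 = 0.161 * 390 / 19 = 3.3047 s


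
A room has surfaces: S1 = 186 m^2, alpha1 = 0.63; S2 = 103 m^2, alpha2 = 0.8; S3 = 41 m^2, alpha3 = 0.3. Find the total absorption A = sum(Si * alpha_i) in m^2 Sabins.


186 * 0.63 = 117.18
103 * 0.8 = 82.4
41 * 0.3 = 12.3
A_total = 117.18 + 82.4 + 12.3 = 211.88 m^2


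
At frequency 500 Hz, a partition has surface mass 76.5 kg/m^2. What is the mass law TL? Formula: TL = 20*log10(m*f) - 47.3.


m * f = 76.5 * 500 = 38250
20*log10(38250) = 91.6526 dB
TL = 91.6526 - 47.3 = 44.353 dB


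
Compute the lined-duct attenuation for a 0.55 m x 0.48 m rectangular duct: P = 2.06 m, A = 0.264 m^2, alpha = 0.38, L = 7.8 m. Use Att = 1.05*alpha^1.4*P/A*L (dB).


alpha^1.4 = 0.38^1.4 = 0.258046
Attenuation rate = 1.05 * alpha^1.4 * P / A
= 1.05 * 0.258046 * 2.06 / 0.264 = 2.11422 dB/m
Total Att = 2.11422 * 7.8 = 16.491 dB


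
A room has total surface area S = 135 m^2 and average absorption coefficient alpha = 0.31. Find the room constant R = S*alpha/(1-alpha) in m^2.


R = 135 * 0.31 / (1 - 0.31) = 60.652 m^2


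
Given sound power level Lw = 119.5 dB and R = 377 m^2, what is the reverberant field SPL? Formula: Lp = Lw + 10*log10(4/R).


4/R = 4/377 = 0.0106101
Lp = 119.5 + 10*log10(0.0106101) = 99.757 dB


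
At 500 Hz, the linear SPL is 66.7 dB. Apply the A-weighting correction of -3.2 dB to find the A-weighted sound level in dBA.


A-weighting table: 500 Hz -> -3.2 dB correction
SPL_A = SPL + correction = 66.7 + (-3.2) = 63.5 dBA


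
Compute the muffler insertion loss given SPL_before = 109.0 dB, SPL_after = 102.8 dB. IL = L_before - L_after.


Insertion loss = SPL without muffler - SPL with muffler
IL = 109.0 - 102.8 = 6.2 dB


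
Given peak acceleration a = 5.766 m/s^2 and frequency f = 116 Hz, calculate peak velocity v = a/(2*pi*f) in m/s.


omega = 2*pi*f = 2*pi*116 = 728.849 rad/s
v = a / omega = 5.766 / 728.849 = 0.0079111 m/s


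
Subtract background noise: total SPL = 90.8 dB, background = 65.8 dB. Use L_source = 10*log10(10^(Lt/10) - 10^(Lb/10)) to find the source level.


10^(90.8/10) = 1.20226e+09
10^(65.8/10) = 3.80189e+06
Difference = 1.20226e+09 - 3.80189e+06 = 1.19846e+09
L_source = 10*log10(1.19846e+09) = 90.786 dB


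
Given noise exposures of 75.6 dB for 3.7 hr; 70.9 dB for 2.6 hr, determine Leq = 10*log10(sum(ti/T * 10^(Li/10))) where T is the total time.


T_total = 3.7 + 2.6 = 6.3 hr
(3.7/6.3) * 10^(75.6/10) = 2.13236e+07
(2.6/6.3) * 10^(70.9/10) = 5.0773e+06
Sum = 2.13236e+07 + 5.0773e+06 = 2.64009e+07
Leq = 10*log10(2.64009e+07) = 74.216 dB


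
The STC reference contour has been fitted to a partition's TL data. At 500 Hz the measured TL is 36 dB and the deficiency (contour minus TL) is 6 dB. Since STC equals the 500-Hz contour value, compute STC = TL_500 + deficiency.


By ASTM E413, STC = value of the fitted reference contour at 500 Hz.
Contour value at 500 Hz = TL_500 + deficiency = 36 + 6 = 42
STC = 42


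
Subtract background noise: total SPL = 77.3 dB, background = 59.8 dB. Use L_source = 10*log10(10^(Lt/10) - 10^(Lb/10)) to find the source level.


10^(77.3/10) = 5.37032e+07
10^(59.8/10) = 954993
Difference = 5.37032e+07 - 954993 = 5.27482e+07
L_source = 10*log10(5.27482e+07) = 77.222 dB


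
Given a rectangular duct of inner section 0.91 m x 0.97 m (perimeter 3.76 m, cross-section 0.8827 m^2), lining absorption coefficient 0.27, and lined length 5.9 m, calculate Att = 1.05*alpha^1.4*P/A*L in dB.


alpha^1.4 = 0.27^1.4 = 0.159922
Attenuation rate = 1.05 * alpha^1.4 * P / A
= 1.05 * 0.159922 * 3.76 / 0.8827 = 0.715274 dB/m
Total Att = 0.715274 * 5.9 = 4.2201 dB


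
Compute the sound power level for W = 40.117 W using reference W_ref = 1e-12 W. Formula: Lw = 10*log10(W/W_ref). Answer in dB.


W / W_ref = 40.117 / 1e-12 = 4.0117e+13
Lw = 10 * log10(4.0117e+13) = 136.03 dB


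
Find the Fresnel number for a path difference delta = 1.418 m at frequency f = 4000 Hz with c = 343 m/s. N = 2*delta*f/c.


N = 2*delta*f/c = 2*delta/lambda, where lambda = c/f
lambda = 343 / 4000 = 0.08575 m
N = 2 * 1.418 / 0.08575 = 33.073


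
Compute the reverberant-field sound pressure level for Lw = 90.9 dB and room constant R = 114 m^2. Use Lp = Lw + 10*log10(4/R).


4/R = 4/114 = 0.0350877
Lp = 90.9 + 10*log10(0.0350877) = 76.352 dB


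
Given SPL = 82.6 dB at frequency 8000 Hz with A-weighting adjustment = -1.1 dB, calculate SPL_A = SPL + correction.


A-weighting table: 8000 Hz -> -1.1 dB correction
SPL_A = SPL + correction = 82.6 + (-1.1) = 81.5 dBA


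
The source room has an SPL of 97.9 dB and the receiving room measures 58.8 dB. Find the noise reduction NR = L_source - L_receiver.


NR = L_source - L_receiver (difference between source and receiving room levels)
NR = 97.9 - 58.8 = 39.1 dB


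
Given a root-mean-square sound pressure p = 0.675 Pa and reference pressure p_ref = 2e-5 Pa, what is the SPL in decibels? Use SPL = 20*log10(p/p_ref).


p / p_ref = 0.675 / 2e-5 = 33750
SPL = 20 * log10(33750) = 90.565 dB


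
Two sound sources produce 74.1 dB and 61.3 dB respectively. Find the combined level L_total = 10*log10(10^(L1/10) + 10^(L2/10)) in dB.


10^(74.1/10) = 2.5704e+07
10^(61.3/10) = 1.34896e+06
Sum = 2.5704e+07 + 1.34896e+06 = 2.7053e+07
L_total = 10*log10(2.7053e+07) = 74.322 dB


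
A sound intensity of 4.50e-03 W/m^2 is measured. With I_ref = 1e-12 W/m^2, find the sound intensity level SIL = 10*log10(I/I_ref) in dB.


I / I_ref = 4.50e-03 / 1e-12 = 4.5e+09
SIL = 10 * log10(4.5e+09) = 96.532 dB


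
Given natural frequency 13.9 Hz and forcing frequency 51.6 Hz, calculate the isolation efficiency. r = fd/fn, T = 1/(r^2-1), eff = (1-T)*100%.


r = 51.6 / 13.9 = 3.71223
r^2 - 1 = 3.71223^2 - 1 = 12.7807
T = 1/12.7807 = 0.078243
Efficiency = (1 - 0.078243)*100 = 92.176 %


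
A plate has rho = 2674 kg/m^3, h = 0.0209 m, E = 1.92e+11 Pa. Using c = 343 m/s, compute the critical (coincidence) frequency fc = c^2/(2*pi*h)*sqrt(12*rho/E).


12*rho/E = 12*2674/1.92e+11 = 1.67125e-07
sqrt(12*rho/E) = sqrt(1.67125e-07) = 0.000408809
c^2/(2*pi*h) = 343^2/(2*pi*0.0209) = 895905
fc = 895905 * 0.000408809 = 366.25 Hz


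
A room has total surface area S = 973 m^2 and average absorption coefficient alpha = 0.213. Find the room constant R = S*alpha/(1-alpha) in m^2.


R = 973 * 0.213 / (1 - 0.213) = 263.34 m^2


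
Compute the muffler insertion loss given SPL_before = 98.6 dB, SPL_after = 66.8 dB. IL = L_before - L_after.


Insertion loss = SPL without muffler - SPL with muffler
IL = 98.6 - 66.8 = 31.8 dB


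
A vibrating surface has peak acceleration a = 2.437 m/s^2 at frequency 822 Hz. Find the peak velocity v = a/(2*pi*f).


omega = 2*pi*f = 2*pi*822 = 5164.78 rad/s
v = a / omega = 2.437 / 5164.78 = 0.00047185 m/s


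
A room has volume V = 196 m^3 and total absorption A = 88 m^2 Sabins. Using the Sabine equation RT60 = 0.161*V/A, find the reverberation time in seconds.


RT60 = 0.161 * 196 / 88 = 0.35859 s


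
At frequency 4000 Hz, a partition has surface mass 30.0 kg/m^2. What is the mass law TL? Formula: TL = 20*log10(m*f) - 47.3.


m * f = 30.0 * 4000 = 120000
20*log10(120000) = 101.584 dB
TL = 101.584 - 47.3 = 54.284 dB


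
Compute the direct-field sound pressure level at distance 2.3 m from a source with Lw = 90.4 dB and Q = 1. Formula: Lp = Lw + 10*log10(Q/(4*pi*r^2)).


4*pi*r^2 = 4*pi*2.3^2 = 66.4761 m^2
Q / (4*pi*r^2) = 1 / 66.4761 = 0.015043
Lp = 90.4 + 10*log10(0.015043) = 72.173 dB


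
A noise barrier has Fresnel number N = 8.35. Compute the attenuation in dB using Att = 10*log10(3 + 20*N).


3 + 20*N = 3 + 20*8.35 = 170
Att = 10*log10(170) = 22.304 dB


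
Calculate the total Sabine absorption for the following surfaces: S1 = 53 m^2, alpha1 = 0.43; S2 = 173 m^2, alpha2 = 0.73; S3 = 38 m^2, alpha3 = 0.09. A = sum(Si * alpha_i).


53 * 0.43 = 22.79
173 * 0.73 = 126.29
38 * 0.09 = 3.42
A_total = 22.79 + 126.29 + 3.42 = 152.5 m^2


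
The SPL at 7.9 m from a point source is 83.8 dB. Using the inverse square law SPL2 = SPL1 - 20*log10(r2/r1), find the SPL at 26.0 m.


r2/r1 = 26.0/7.9 = 3.29114
Correction = 20*log10(3.29114) = 10.3469 dB
SPL2 = 83.8 - 10.3469 = 73.453 dB


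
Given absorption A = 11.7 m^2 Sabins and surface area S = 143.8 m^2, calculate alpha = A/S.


Absorption coefficient = absorbed power / incident power
alpha = A / S = 11.7 / 143.8 = 0.081363


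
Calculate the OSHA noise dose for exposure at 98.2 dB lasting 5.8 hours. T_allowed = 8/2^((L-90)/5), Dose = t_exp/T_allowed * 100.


T_allowed = 8 / 2^((98.2 - 90)/5) = 2.56685 hr
Dose = 5.8 / 2.56685 * 100 = 225.96 %


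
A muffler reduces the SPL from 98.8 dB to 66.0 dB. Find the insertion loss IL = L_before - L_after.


Insertion loss = SPL without muffler - SPL with muffler
IL = 98.8 - 66.0 = 32.8 dB


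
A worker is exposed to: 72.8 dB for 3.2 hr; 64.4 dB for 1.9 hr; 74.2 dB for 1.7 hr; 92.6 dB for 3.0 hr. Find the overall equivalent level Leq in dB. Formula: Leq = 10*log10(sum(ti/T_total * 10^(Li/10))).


T_total = 3.2 + 1.9 + 1.7 + 3.0 = 9.8 hr
(3.2/9.8) * 10^(72.8/10) = 6.22191e+06
(1.9/9.8) * 10^(64.4/10) = 533983
(1.7/9.8) * 10^(74.2/10) = 4.56271e+06
(3.0/9.8) * 10^(92.6/10) = 5.57051e+08
Sum = 6.22191e+06 + 533983 + 4.56271e+06 + 5.57051e+08 = 5.6837e+08
Leq = 10*log10(5.6837e+08) = 87.546 dB


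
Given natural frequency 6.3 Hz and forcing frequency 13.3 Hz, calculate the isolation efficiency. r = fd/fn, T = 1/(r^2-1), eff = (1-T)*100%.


r = 13.3 / 6.3 = 2.11111
r^2 - 1 = 2.11111^2 - 1 = 3.45679
T = 1/3.45679 = 0.289286
Efficiency = (1 - 0.289286)*100 = 71.071 %


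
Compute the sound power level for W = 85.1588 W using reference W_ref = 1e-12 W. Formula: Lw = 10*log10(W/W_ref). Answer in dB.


W / W_ref = 85.1588 / 1e-12 = 8.51588e+13
Lw = 10 * log10(8.51588e+13) = 139.3 dB


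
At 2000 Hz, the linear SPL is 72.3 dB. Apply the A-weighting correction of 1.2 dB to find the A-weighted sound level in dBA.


A-weighting table: 2000 Hz -> 1.2 dB correction
SPL_A = SPL + correction = 72.3 + (1.2) = 73.5 dBA


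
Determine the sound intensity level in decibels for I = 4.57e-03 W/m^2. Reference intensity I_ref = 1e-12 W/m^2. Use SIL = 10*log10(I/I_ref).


I / I_ref = 4.57e-03 / 1e-12 = 4.57e+09
SIL = 10 * log10(4.57e+09) = 96.599 dB


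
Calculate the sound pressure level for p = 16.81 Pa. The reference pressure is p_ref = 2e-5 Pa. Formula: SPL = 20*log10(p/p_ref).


p / p_ref = 16.81 / 2e-5 = 840500
SPL = 20 * log10(840500) = 118.49 dB


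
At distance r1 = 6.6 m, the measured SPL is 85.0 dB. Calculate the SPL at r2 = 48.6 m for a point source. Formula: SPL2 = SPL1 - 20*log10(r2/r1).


r2/r1 = 48.6/6.6 = 7.36364
Correction = 20*log10(7.36364) = 17.3419 dB
SPL2 = 85.0 - 17.3419 = 67.658 dB


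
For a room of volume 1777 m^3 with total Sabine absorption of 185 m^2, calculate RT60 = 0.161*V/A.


RT60 = 0.161 * 1777 / 185 = 1.5465 s


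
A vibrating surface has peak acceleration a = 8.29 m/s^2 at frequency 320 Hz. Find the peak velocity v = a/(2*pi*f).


omega = 2*pi*f = 2*pi*320 = 2010.62 rad/s
v = a / omega = 8.29 / 2010.62 = 0.0041231 m/s


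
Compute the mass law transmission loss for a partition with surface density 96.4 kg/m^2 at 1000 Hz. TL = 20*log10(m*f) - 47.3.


m * f = 96.4 * 1000 = 96400
20*log10(96400) = 99.6815 dB
TL = 99.6815 - 47.3 = 52.382 dB


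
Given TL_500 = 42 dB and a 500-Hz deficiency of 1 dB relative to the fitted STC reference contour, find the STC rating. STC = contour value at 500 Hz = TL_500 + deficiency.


By ASTM E413, STC = value of the fitted reference contour at 500 Hz.
Contour value at 500 Hz = TL_500 + deficiency = 42 + 1 = 43
STC = 43


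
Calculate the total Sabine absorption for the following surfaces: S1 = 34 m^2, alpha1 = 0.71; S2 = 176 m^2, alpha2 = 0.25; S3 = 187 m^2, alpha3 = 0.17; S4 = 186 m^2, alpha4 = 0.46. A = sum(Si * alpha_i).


34 * 0.71 = 24.14
176 * 0.25 = 44
187 * 0.17 = 31.79
186 * 0.46 = 85.56
A_total = 24.14 + 44 + 31.79 + 85.56 = 185.49 m^2


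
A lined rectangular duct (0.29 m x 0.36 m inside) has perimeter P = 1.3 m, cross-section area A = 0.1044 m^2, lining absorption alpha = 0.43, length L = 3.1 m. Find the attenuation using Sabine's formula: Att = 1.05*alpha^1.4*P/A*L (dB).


alpha^1.4 = 0.43^1.4 = 0.3068
Attenuation rate = 1.05 * alpha^1.4 * P / A
= 1.05 * 0.3068 * 1.3 / 0.1044 = 4.01132 dB/m
Total Att = 4.01132 * 3.1 = 12.435 dB


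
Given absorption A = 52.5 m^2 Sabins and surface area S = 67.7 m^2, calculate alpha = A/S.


Absorption coefficient = absorbed power / incident power
alpha = A / S = 52.5 / 67.7 = 0.77548


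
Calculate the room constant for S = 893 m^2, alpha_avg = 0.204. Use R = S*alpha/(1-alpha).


R = 893 * 0.204 / (1 - 0.204) = 228.86 m^2


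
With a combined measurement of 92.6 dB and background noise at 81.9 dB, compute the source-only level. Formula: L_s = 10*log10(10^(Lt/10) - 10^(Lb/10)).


10^(92.6/10) = 1.8197e+09
10^(81.9/10) = 1.54882e+08
Difference = 1.8197e+09 - 1.54882e+08 = 1.66482e+09
L_source = 10*log10(1.66482e+09) = 92.214 dB


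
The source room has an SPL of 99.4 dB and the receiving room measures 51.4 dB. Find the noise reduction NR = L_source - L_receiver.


NR = L_source - L_receiver (difference between source and receiving room levels)
NR = 99.4 - 51.4 = 48 dB


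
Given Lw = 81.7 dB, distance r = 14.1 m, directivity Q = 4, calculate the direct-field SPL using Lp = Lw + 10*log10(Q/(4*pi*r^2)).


4*pi*r^2 = 4*pi*14.1^2 = 2498.32 m^2
Q / (4*pi*r^2) = 4 / 2498.32 = 0.00160108
Lp = 81.7 + 10*log10(0.00160108) = 53.744 dB


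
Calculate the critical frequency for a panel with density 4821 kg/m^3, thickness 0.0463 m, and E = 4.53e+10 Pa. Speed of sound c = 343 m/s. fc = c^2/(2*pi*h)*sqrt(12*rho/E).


12*rho/E = 12*4821/4.53e+10 = 1.27709e-06
sqrt(12*rho/E) = sqrt(1.27709e-06) = 0.00113008
c^2/(2*pi*h) = 343^2/(2*pi*0.0463) = 404415
fc = 404415 * 0.00113008 = 457.02 Hz


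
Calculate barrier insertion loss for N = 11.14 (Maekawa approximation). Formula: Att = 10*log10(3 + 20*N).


3 + 20*N = 3 + 20*11.14 = 225.8
Att = 10*log10(225.8) = 23.537 dB


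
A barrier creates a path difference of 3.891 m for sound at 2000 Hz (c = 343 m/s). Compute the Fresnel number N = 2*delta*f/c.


N = 2*delta*f/c = 2*delta/lambda, where lambda = c/f
lambda = 343 / 2000 = 0.1715 m
N = 2 * 3.891 / 0.1715 = 45.376


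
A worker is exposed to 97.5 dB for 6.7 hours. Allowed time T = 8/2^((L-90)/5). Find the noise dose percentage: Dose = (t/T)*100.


T_allowed = 8 / 2^((97.5 - 90)/5) = 2.82843 hr
Dose = 6.7 / 2.82843 * 100 = 236.88 %


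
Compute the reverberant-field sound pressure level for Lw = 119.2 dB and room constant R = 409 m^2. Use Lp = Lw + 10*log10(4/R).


4/R = 4/409 = 0.00977995
Lp = 119.2 + 10*log10(0.00977995) = 99.103 dB


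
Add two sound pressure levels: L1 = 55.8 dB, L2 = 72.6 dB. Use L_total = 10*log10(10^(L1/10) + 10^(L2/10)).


10^(55.8/10) = 380189
10^(72.6/10) = 1.8197e+07
Sum = 380189 + 1.8197e+07 = 1.85772e+07
L_total = 10*log10(1.85772e+07) = 72.69 dB


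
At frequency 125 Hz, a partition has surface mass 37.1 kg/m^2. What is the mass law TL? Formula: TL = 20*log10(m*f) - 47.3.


m * f = 37.1 * 125 = 4637.5
20*log10(4637.5) = 73.3257 dB
TL = 73.3257 - 47.3 = 26.026 dB


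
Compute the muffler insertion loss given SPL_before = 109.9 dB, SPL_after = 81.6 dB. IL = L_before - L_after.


Insertion loss = SPL without muffler - SPL with muffler
IL = 109.9 - 81.6 = 28.3 dB


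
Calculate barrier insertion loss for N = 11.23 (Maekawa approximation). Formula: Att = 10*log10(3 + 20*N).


3 + 20*N = 3 + 20*11.23 = 227.6
Att = 10*log10(227.6) = 23.572 dB


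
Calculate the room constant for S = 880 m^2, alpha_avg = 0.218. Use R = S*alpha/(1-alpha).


R = 880 * 0.218 / (1 - 0.218) = 245.32 m^2


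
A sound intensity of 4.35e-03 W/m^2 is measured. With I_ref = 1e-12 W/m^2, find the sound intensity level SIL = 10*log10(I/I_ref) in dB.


I / I_ref = 4.35e-03 / 1e-12 = 4.35e+09
SIL = 10 * log10(4.35e+09) = 96.385 dB


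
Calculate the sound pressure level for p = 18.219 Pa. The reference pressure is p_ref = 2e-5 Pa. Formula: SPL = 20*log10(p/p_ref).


p / p_ref = 18.219 / 2e-5 = 910950
SPL = 20 * log10(910950) = 119.19 dB


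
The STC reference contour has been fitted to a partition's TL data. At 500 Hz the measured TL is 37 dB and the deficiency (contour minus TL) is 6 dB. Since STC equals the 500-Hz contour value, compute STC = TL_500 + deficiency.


By ASTM E413, STC = value of the fitted reference contour at 500 Hz.
Contour value at 500 Hz = TL_500 + deficiency = 37 + 6 = 43
STC = 43


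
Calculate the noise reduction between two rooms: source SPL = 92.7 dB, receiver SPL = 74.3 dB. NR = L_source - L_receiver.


NR = L_source - L_receiver (difference between source and receiving room levels)
NR = 92.7 - 74.3 = 18.4 dB


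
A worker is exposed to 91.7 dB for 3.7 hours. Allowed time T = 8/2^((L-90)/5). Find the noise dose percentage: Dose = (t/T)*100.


T_allowed = 8 / 2^((91.7 - 90)/5) = 6.32033 hr
Dose = 3.7 / 6.32033 * 100 = 58.541 %


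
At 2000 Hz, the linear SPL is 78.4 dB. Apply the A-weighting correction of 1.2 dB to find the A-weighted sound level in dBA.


A-weighting table: 2000 Hz -> 1.2 dB correction
SPL_A = SPL + correction = 78.4 + (1.2) = 79.6 dBA


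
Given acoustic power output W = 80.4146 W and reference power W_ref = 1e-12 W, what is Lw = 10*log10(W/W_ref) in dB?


W / W_ref = 80.4146 / 1e-12 = 8.04146e+13
Lw = 10 * log10(8.04146e+13) = 139.05 dB


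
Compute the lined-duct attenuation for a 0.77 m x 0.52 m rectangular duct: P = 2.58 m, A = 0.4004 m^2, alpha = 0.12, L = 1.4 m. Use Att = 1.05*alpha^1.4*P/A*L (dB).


alpha^1.4 = 0.12^1.4 = 0.0513871
Attenuation rate = 1.05 * alpha^1.4 * P / A
= 1.05 * 0.0513871 * 2.58 / 0.4004 = 0.347671 dB/m
Total Att = 0.347671 * 1.4 = 0.48674 dB


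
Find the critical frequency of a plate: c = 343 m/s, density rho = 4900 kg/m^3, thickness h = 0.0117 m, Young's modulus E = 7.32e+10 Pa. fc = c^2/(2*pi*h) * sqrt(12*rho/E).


12*rho/E = 12*4900/7.32e+10 = 8.03279e-07
sqrt(12*rho/E) = sqrt(8.03279e-07) = 0.000896258
c^2/(2*pi*h) = 343^2/(2*pi*0.0117) = 1.60038e+06
fc = 1.60038e+06 * 0.000896258 = 1434.4 Hz


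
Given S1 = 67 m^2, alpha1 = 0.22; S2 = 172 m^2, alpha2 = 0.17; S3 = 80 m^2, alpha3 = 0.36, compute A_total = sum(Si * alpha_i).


67 * 0.22 = 14.74
172 * 0.17 = 29.24
80 * 0.36 = 28.8
A_total = 14.74 + 29.24 + 28.8 = 72.78 m^2
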